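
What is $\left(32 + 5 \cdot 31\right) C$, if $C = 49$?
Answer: $9163$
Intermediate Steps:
$\left(32 + 5 \cdot 31\right) C = \left(32 + 5 \cdot 31\right) 49 = \left(32 + 155\right) 49 = 187 \cdot 49 = 9163$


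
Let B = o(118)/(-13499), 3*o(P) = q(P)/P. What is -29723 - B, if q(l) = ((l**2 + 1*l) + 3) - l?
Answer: -142035681131/4778646 ≈ -29723.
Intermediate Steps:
q(l) = 3 + l**2 (q(l) = ((l**2 + l) + 3) - l = ((l + l**2) + 3) - l = (3 + l + l**2) - l = 3 + l**2)
o(P) = (3 + P**2)/(3*P) (o(P) = ((3 + P**2)/P)/3 = (3 + P**2)/(3*P))
B = -13927/4778646 (B = (1/118 + (1/3)*118)/(-13499) = (1/118 + 118/3)*(-1/13499) = (13927/354)*(-1/13499) = -13927/4778646 ≈ -0.0029144)
-29723 - B = -29723 - 1*(-13927/4778646) = -29723 + 13927/4778646 = -142035681131/4778646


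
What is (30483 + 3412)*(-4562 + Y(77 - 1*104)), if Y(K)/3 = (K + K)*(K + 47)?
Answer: -264448790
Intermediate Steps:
Y(K) = 6*K*(47 + K) (Y(K) = 3*((K + K)*(K + 47)) = 3*((2*K)*(47 + K)) = 3*(2*K*(47 + K)) = 6*K*(47 + K))
(30483 + 3412)*(-4562 + Y(77 - 1*104)) = (30483 + 3412)*(-4562 + 6*(77 - 1*104)*(47 + (77 - 1*104))) = 33895*(-4562 + 6*(77 - 104)*(47 + (77 - 104))) = 33895*(-4562 + 6*(-27)*(47 - 27)) = 33895*(-4562 + 6*(-27)*20) = 33895*(-4562 - 3240) = 33895*(-7802) = -264448790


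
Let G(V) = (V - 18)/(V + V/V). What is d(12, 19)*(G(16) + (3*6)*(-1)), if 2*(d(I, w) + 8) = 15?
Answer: 154/17 ≈ 9.0588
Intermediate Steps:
G(V) = (-18 + V)/(1 + V) (G(V) = (-18 + V)/(V + 1) = (-18 + V)/(1 + V))
d(I, w) = -½ (d(I, w) = -8 + (½)*15 = -8 + 15/2 = -½)
d(12, 19)*(G(16) + (3*6)*(-1)) = -((-18 + 16)/(1 + 16) + (3*6)*(-1))/2 = -(-2/17 + 18*(-1))/2 = -((1/17)*(-2) - 18)/2 = -(-2/17 - 18)/2 = -½*(-308/17) = 154/17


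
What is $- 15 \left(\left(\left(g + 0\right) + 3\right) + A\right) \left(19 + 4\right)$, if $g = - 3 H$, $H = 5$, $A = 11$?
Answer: $345$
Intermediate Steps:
$g = -15$ ($g = \left(-3\right) 5 = -15$)
$- 15 \left(\left(\left(g + 0\right) + 3\right) + A\right) \left(19 + 4\right) = - 15 \left(\left(\left(-15 + 0\right) + 3\right) + 11\right) \left(19 + 4\right) = - 15 \left(\left(-15 + 3\right) + 11\right) 23 = - 15 \left(-12 + 11\right) 23 = \left(-15\right) \left(-1\right) 23 = 15 \cdot 23 = 345$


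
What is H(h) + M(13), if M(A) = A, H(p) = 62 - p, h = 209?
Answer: -134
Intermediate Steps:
H(h) + M(13) = (62 - 1*209) + 13 = (62 - 209) + 13 = -147 + 13 = -134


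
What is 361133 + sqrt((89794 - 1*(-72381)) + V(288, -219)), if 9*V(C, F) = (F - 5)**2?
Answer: 361133 + sqrt(1509751)/3 ≈ 3.6154e+5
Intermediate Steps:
V(C, F) = (-5 + F)**2/9 (V(C, F) = (F - 5)**2/9 = (-5 + F)**2/9)
361133 + sqrt((89794 - 1*(-72381)) + V(288, -219)) = 361133 + sqrt((89794 - 1*(-72381)) + (-5 - 219)**2/9) = 361133 + sqrt((89794 + 72381) + (1/9)*(-224)**2) = 361133 + sqrt(162175 + (1/9)*50176) = 361133 + sqrt(162175 + 50176/9) = 361133 + sqrt(1509751/9) = 361133 + sqrt(1509751)/3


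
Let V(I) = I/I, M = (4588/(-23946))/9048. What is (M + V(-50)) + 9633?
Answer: 521833817021/54165852 ≈ 9634.0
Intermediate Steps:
M = -1147/54165852 (M = (4588*(-1/23946))*(1/9048) = -2294/11973*1/9048 = -1147/54165852 ≈ -2.1176e-5)
V(I) = 1
(M + V(-50)) + 9633 = (-1147/54165852 + 1) + 9633 = 54164705/54165852 + 9633 = 521833817021/54165852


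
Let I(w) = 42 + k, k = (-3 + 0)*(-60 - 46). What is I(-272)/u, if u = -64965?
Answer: -24/4331 ≈ -0.0055414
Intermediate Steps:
k = 318 (k = -3*(-106) = 318)
I(w) = 360 (I(w) = 42 + 318 = 360)
I(-272)/u = 360/(-64965) = 360*(-1/64965) = -24/4331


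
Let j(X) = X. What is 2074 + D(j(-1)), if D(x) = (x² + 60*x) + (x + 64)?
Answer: 2078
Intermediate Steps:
D(x) = 64 + x² + 61*x (D(x) = (x² + 60*x) + (64 + x) = 64 + x² + 61*x)
2074 + D(j(-1)) = 2074 + (64 + (-1)² + 61*(-1)) = 2074 + (64 + 1 - 61) = 2074 + 4 = 2078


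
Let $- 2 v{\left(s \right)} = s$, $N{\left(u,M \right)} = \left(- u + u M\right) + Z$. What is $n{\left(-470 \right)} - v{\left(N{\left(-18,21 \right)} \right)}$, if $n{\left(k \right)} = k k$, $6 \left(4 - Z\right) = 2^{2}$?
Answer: $\frac{662165}{3} \approx 2.2072 \cdot 10^{5}$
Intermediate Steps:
$Z = \frac{10}{3}$ ($Z = 4 - \frac{2^{2}}{6} = 4 - \frac{2}{3} = \frac{10}{3} \approx 3.3333$)
$N{\left(u,M \right)} = \frac{10}{3} - u + M u$ ($N{\left(u,M \right)} = \left(- u + u M\right) + \frac{10}{3} = \left(- u + M u\right) + \frac{10}{3} = \frac{10}{3} - u + M u$)
$v{\left(s \right)} = - \frac{s}{2}$
$n{\left(k \right)} = k^{2}$
$n{\left(-470 \right)} - v{\left(N{\left(-18,21 \right)} \right)} = \left(-470\right)^{2} - - \frac{\frac{10}{3} - -18 + 21 \left(-18\right)}{2} = 220900 - - \frac{\frac{10}{3} + 18 - 378}{2} = 220900 - \left(- \frac{1}{2}\right) \left(- \frac{1070}{3}\right) = 220900 - \frac{535}{3} = \frac{662165}{3}$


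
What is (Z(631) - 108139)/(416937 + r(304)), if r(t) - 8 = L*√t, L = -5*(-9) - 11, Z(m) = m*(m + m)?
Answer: 286934460935/173842781601 - 93592888*√19/173842781601 ≈ 1.6482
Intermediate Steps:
Z(m) = 2*m² (Z(m) = m*(2*m) = 2*m²)
L = 34 (L = 45 - 11 = 34)
r(t) = 8 + 34*√t
(Z(631) - 108139)/(416937 + r(304)) = (2*631² - 108139)/(416937 + (8 + 34*√304)) = (2*398161 - 108139)/(416937 + (8 + 34*(4*√19))) = (796322 - 108139)/(416937 + (8 + 136*√19)) = 688183/(416945 + 136*√19)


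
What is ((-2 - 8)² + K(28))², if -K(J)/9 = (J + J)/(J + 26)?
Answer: 73984/9 ≈ 8220.4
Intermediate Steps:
K(J) = -18*J/(26 + J) (K(J) = -9*(J + J)/(J + 26) = -9*2*J/(26 + J) = -18*J/(26 + J))
((-2 - 8)² + K(28))² = ((-2 - 8)² - 18*28/(26 + 28))² = ((-10)² - 18*28/54)² = (100 - 18*28*1/54)² = (100 - 28/3)² = (272/3)² = 73984/9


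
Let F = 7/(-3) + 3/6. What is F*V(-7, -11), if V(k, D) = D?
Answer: 121/6 ≈ 20.167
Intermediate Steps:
F = -11/6 (F = 7*(-1/3) + 3*(1/6) = -7/3 + 1/2 = -11/6 ≈ -1.8333)
F*V(-7, -11) = -11/6*(-11) = 121/6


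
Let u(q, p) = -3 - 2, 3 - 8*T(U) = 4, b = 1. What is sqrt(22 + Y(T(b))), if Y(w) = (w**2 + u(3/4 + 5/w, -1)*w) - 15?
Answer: sqrt(489)/8 ≈ 2.7642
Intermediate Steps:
T(U) = -1/8 (T(U) = 3/8 - 1/8*4 = 3/8 - 1/2 = -1/8)
u(q, p) = -5
Y(w) = -15 + w**2 - 5*w (Y(w) = (w**2 - 5*w) - 15 = -15 + w**2 - 5*w)
sqrt(22 + Y(T(b))) = sqrt(22 + (-15 + (-1/8)**2 - 5*(-1/8))) = sqrt(22 + (-15 + 1/64 + 5/8)) = sqrt(22 - 919/64) = sqrt(489/64) = sqrt(489)/8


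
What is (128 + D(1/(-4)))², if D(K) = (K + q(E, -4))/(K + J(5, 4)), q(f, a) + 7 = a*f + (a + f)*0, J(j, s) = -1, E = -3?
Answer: 385641/25 ≈ 15426.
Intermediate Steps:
q(f, a) = -7 + a*f (q(f, a) = -7 + (a*f + (a + f)*0) = -7 + (a*f + 0) = -7 + a*f)
D(K) = (5 + K)/(-1 + K) (D(K) = (K + (-7 - 4*(-3)))/(K - 1) = (K + (-7 + 12))/(-1 + K) = (K + 5)/(-1 + K) = (5 + K)/(-1 + K))
(128 + D(1/(-4)))² = (128 + (5 + 1/(-4))/(-1 + 1/(-4)))² = (128 + (5 - ¼)/(-1 - ¼))² = (128 + (19/4)/(-5/4))² = (128 - ⅘*19/4)² = (128 - 19/5)² = (621/5)² = 385641/25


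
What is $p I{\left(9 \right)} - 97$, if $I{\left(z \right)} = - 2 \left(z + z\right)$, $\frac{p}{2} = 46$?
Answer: $-3409$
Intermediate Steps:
$p = 92$ ($p = 2 \cdot 46 = 92$)
$I{\left(z \right)} = - 4 z$ ($I{\left(z \right)} = - 2 \cdot 2 z = - 4 z$)
$p I{\left(9 \right)} - 97 = 92 \left(\left(-4\right) 9\right) - 97 = 92 \left(-36\right) - 97 = -3312 - 97 = -3409$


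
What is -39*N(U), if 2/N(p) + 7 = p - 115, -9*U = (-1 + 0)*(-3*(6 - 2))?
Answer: 117/185 ≈ 0.63243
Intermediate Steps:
U = -4/3 (U = -(-1 + 0)*(-3*(6 - 2))/9 = -(-1)*(-3*4)/9 = -(-1)*(-12)/9 = -⅑*12 = -4/3 ≈ -1.3333)
N(p) = 2/(-122 + p) (N(p) = 2/(-7 + (p - 115)) = 2/(-7 + (-115 + p)) = 2/(-122 + p))
-39*N(U) = -78/(-122 - 4/3) = -78/(-370/3) = -78*(-3)/370 = -39*(-3/185) = 117/185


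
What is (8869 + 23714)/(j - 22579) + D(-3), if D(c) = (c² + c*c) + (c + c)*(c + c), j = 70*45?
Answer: 1016583/19429 ≈ 52.323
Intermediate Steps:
j = 3150
D(c) = 6*c² (D(c) = (c² + c²) + (2*c)*(2*c) = 2*c² + 4*c² = 6*c²)
(8869 + 23714)/(j - 22579) + D(-3) = (8869 + 23714)/(3150 - 22579) + 6*(-3)² = 32583/(-19429) + 6*9 = 32583*(-1/19429) + 54 = -32583/19429 + 54 = 1016583/19429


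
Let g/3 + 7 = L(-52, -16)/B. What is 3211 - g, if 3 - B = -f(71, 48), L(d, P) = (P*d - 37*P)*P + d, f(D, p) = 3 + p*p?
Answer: 114158/35 ≈ 3261.7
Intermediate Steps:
f(D, p) = 3 + p²
L(d, P) = d + P*(-37*P + P*d) (L(d, P) = (-37*P + P*d)*P + d = P*(-37*P + P*d) + d = d + P*(-37*P + P*d))
B = 2310 (B = 3 - (-1)*(3 + 48²) = 3 - (-1)*(3 + 2304) = 3 - (-1)*2307 = 3 - 1*(-2307) = 3 + 2307 = 2310)
g = -1773/35 (g = -21 + 3*((-52 - 37*(-16)² - 52*(-16)²)/2310) = -21 + 3*((-52 - 37*256 - 52*256)*(1/2310)) = -21 + 3*((-52 - 9472 - 13312)*(1/2310)) = -21 + 3*(-22836*1/2310) = -21 + 3*(-346/35) = -21 - 1038/35 = -1773/35 ≈ -50.657)
3211 - g = 3211 - 1*(-1773/35) = 3211 + 1773/35 = 114158/35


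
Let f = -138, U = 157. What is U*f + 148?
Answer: -21518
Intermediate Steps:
U*f + 148 = 157*(-138) + 148 = -21666 + 148 = -21518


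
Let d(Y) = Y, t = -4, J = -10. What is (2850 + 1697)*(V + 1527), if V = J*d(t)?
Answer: 7125149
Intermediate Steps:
V = 40 (V = -10*(-4) = 40)
(2850 + 1697)*(V + 1527) = (2850 + 1697)*(40 + 1527) = 4547*1567 = 7125149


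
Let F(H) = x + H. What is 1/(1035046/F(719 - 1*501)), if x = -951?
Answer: -733/1035046 ≈ -0.00070818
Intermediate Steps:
F(H) = -951 + H
1/(1035046/F(719 - 1*501)) = 1/(1035046/(-951 + (719 - 1*501))) = 1/(1035046/(-951 + (719 - 501))) = 1/(1035046/(-951 + 218)) = 1/(1035046/(-733)) = 1/(1035046*(-1/733)) = 1/(-1035046/733) = -733/1035046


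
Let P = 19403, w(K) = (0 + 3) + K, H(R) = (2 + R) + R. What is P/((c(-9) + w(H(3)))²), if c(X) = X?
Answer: 19403/4 ≈ 4850.8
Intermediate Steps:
H(R) = 2 + 2*R
w(K) = 3 + K
P/((c(-9) + w(H(3)))²) = 19403/((-9 + (3 + (2 + 2*3)))²) = 19403/((-9 + (3 + (2 + 6)))²) = 19403/((-9 + (3 + 8))²) = 19403/((-9 + 11)²) = 19403/(2²) = 19403/4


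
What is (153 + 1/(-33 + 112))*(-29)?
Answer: -350552/79 ≈ -4437.4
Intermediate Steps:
(153 + 1/(-33 + 112))*(-29) = (153 + 1/79)*(-29) = (12088/79)*(-29) = -350552/79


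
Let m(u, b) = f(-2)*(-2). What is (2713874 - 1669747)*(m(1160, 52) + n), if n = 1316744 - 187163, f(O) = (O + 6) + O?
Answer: 1179421844279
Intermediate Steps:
f(O) = 6 + 2*O (f(O) = (6 + O) + O = 6 + 2*O)
m(u, b) = -4 (m(u, b) = (6 + 2*(-2))*(-2) = (6 - 4)*(-2) = 2*(-2) = -4)
n = 1129581
(2713874 - 1669747)*(m(1160, 52) + n) = (2713874 - 1669747)*(-4 + 1129581) = 1044127*1129577 = 1179421844279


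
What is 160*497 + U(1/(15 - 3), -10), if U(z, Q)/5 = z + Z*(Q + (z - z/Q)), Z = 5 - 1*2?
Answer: 1904923/24 ≈ 79372.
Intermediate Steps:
Z = 3 (Z = 5 - 2 = 3)
U(z, Q) = 15*Q + 20*z - 15*z/Q (U(z, Q) = 5*(z + 3*(Q + (z - z/Q))) = 5*(z + 3*(Q + z - z/Q)) = 5*(z + (3*Q + 3*z - 3*z/Q)) = 5*(3*Q + 4*z - 3*z/Q) = 15*Q + 20*z - 15*z/Q)
160*497 + U(1/(15 - 3), -10) = 160*497 + (15*(-10) + 20/(15 - 3) - 15/((15 - 3)*(-10))) = 79520 + (-150 + 20/12 - 15*(-1/10)/12) = 79520 + (-150 + 20*(1/12) - 15*1/12*(-1/10)) = 79520 + (-150 + 5/3 + 1/8) = 79520 - 3557/24 = 1904923/24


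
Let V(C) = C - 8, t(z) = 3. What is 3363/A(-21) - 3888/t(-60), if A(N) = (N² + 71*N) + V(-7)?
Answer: -461201/355 ≈ -1299.2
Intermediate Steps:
V(C) = -8 + C
A(N) = -15 + N² + 71*N (A(N) = (N² + 71*N) + (-8 - 7) = (N² + 71*N) - 15 = -15 + N² + 71*N)
3363/A(-21) - 3888/t(-60) = 3363/(-15 + (-21)² + 71*(-21)) - 3888/3 = 3363/(-15 + 441 - 1491) - 3888*⅓ = 3363/(-1065) - 1296 = 3363*(-1/1065) - 1296 = -1121/355 - 1296 = -461201/355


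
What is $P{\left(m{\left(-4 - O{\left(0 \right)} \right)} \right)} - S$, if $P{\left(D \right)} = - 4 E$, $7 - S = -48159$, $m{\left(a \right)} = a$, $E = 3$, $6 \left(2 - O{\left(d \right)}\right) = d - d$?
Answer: $-48178$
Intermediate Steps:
$O{\left(d \right)} = 2$ ($O{\left(d \right)} = 2 - \frac{d - d}{6} = 2 - 0 = 2 + 0 = 2$)
$S = 48166$ ($S = 7 - -48159 = 7 + 48159 = 48166$)
$P{\left(D \right)} = -12$ ($P{\left(D \right)} = \left(-4\right) 3 = -12$)
$P{\left(m{\left(-4 - O{\left(0 \right)} \right)} \right)} - S = -12 - 48166 = -48178$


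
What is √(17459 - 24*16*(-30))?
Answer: √28979 ≈ 170.23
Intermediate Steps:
√(17459 - 24*16*(-30)) = √(17459 - 384*(-30)) = √(17459 + 11520) = √28979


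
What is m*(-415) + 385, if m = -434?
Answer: 180495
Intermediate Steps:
m*(-415) + 385 = -434*(-415) + 385 = 180110 + 385 = 180495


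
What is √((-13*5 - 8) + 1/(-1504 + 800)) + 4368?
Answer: 4368 + I*√565323/88 ≈ 4368.0 + 8.5441*I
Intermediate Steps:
√((-13*5 - 8) + 1/(-1504 + 800)) + 4368 = √((-65 - 8) + 1/(-704)) + 4368 = √(-73 - 1/704) + 4368 = √(-51393/704) + 4368 = I*√565323/88 + 4368 = 4368 + I*√565323/88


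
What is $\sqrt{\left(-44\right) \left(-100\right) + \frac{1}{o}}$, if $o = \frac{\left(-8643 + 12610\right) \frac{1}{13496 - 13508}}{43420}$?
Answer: $\frac{8 \sqrt{1049628530}}{3967} \approx 65.335$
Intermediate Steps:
$o = - \frac{3967}{521040}$ ($o = \frac{3967}{-12} \cdot \frac{1}{43420} = 3967 \left(- \frac{1}{12}\right) \frac{1}{43420} = \left(- \frac{3967}{12}\right) \frac{1}{43420} = - \frac{3967}{521040} \approx -0.0076136$)
$\sqrt{\left(-44\right) \left(-100\right) + \frac{1}{o}} = \sqrt{\left(-44\right) \left(-100\right) + \frac{1}{- \frac{3967}{521040}}} = \sqrt{4400 - \frac{521040}{3967}} = \sqrt{\frac{16933760}{3967}} = \frac{8 \sqrt{1049628530}}{3967}$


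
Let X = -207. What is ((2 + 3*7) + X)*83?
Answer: -15272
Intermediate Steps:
((2 + 3*7) + X)*83 = ((2 + 3*7) - 207)*83 = ((2 + 21) - 207)*83 = (23 - 207)*83 = -184*83 = -15272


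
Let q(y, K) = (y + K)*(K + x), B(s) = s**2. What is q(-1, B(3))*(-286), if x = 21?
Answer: -68640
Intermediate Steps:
q(y, K) = (21 + K)*(K + y) (q(y, K) = (y + K)*(K + 21) = (K + y)*(21 + K) = (21 + K)*(K + y))
q(-1, B(3))*(-286) = ((3**2)**2 + 21*3**2 + 21*(-1) + 3**2*(-1))*(-286) = (9**2 + 21*9 - 21 + 9*(-1))*(-286) = (81 + 189 - 21 - 9)*(-286) = 240*(-286) = -68640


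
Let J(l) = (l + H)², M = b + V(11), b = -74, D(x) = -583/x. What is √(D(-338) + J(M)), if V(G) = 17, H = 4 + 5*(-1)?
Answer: √2275230/26 ≈ 58.015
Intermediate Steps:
H = -1 (H = 4 - 5 = -1)
M = -57 (M = -74 + 17 = -57)
J(l) = (-1 + l)² (J(l) = (l - 1)² = (-1 + l)²)
√(D(-338) + J(M)) = √(-583/(-338) + (-1 - 57)²) = √(-583*(-1/338) + (-58)²) = √(583/338 + 3364) = √(1137615/338) = √2275230/26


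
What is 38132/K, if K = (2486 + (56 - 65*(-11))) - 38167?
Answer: -19066/17455 ≈ -1.0923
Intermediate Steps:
K = -34910 (K = (2486 + (56 + 715)) - 38167 = (2486 + 771) - 38167 = 3257 - 38167 = -34910)
38132/K = 38132/(-34910) = 38132*(-1/34910) = -19066/17455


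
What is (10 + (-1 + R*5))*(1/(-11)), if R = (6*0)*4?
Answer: -9/11 ≈ -0.81818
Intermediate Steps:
R = 0 (R = 0*4 = 0)
(10 + (-1 + R*5))*(1/(-11)) = (10 + (-1 + 0*5))*(1/(-11)) = (10 + (-1 + 0))*(1*(-1/11)) = (10 - 1)*(-1/11) = 9*(-1/11) = -9/11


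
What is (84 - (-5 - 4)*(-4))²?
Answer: 2304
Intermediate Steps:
(84 - (-5 - 4)*(-4))² = (84 - (-9)*(-4))² = (84 - 1*36)² = (84 - 36)² = 48² = 2304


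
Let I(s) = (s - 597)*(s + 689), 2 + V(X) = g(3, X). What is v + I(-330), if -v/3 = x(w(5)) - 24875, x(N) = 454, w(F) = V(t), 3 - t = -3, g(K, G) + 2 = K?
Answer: -259530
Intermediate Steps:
g(K, G) = -2 + K
t = 6 (t = 3 - 1*(-3) = 3 + 3 = 6)
V(X) = -1 (V(X) = -2 + (-2 + 3) = -2 + 1 = -1)
w(F) = -1
I(s) = (-597 + s)*(689 + s)
v = 73263 (v = -3*(454 - 24875) = -3*(-24421) = 73263)
v + I(-330) = 73263 + (-411333 + (-330)**2 + 92*(-330)) = 73263 + (-411333 + 108900 - 30360) = 73263 - 332793 = -259530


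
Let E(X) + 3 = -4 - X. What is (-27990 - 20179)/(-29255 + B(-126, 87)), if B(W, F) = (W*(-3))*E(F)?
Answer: 48169/64787 ≈ 0.74350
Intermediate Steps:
E(X) = -7 - X (E(X) = -3 + (-4 - X) = -7 - X)
B(W, F) = -3*W*(-7 - F) (B(W, F) = (W*(-3))*(-7 - F) = (-3*W)*(-7 - F) = -3*W*(-7 - F))
(-27990 - 20179)/(-29255 + B(-126, 87)) = (-27990 - 20179)/(-29255 + 3*(-126)*(7 + 87)) = -48169/(-29255 + 3*(-126)*94) = -48169/(-29255 - 35532) = -48169/(-64787) = -48169*(-1/64787) = 48169/64787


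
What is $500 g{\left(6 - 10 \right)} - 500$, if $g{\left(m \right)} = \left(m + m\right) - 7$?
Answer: $-8000$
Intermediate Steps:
$g{\left(m \right)} = -7 + 2 m$ ($g{\left(m \right)} = 2 m - 7 = -7 + 2 m$)
$500 g{\left(6 - 10 \right)} - 500 = 500 \left(-7 + 2 \left(6 - 10\right)\right) - 500 = 500 \left(-7 + 2 \left(-4\right)\right) - 500 = 500 \left(-7 - 8\right) - 500 = 500 \left(-15\right) - 500 = -7500 - 500 = -8000$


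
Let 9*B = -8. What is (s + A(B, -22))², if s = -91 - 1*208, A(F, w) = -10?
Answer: 95481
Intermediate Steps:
B = -8/9 (B = (⅑)*(-8) = -8/9 ≈ -0.88889)
s = -299 (s = -91 - 208 = -299)
(s + A(B, -22))² = (-299 - 10)² = (-309)² = 95481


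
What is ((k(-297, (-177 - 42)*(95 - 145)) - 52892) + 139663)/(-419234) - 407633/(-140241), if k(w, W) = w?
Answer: 79383206444/29396897697 ≈ 2.7004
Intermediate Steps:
((k(-297, (-177 - 42)*(95 - 145)) - 52892) + 139663)/(-419234) - 407633/(-140241) = ((-297 - 52892) + 139663)/(-419234) - 407633/(-140241) = (-53189 + 139663)*(-1/419234) - 407633*(-1/140241) = 86474*(-1/419234) + 407633/140241 = -43237/209617 + 407633/140241 = 79383206444/29396897697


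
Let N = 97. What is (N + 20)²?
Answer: 13689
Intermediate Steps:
(N + 20)² = (97 + 20)² = 117² = 13689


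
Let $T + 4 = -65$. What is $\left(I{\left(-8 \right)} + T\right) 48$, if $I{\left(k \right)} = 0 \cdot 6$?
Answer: $-3312$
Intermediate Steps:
$T = -69$ ($T = -4 - 65 = -69$)
$I{\left(k \right)} = 0$
$\left(I{\left(-8 \right)} + T\right) 48 = \left(0 - 69\right) 48 = \left(-69\right) 48 = -3312$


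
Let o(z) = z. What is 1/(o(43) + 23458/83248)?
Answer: 41624/1801561 ≈ 0.023104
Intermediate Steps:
1/(o(43) + 23458/83248) = 1/(43 + 23458/83248) = 1/(43 + 23458*(1/83248)) = 1/(43 + 11729/41624) = 1/(1801561/41624) = 41624/1801561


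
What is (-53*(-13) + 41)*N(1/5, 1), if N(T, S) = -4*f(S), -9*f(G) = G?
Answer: 2920/9 ≈ 324.44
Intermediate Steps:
f(G) = -G/9
N(T, S) = 4*S/9 (N(T, S) = -(-4)*S/9 = 4*S/9)
(-53*(-13) + 41)*N(1/5, 1) = (-53*(-13) + 41)*((4/9)*1) = (689 + 41)*(4/9) = 730*(4/9) = 2920/9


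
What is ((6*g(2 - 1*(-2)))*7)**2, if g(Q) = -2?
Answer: 7056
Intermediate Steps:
((6*g(2 - 1*(-2)))*7)**2 = ((6*(-2))*7)**2 = (-12*7)**2 = (-84)**2 = 7056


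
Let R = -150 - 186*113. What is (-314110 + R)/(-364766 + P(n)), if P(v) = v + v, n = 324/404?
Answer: 16931539/18420602 ≈ 0.91916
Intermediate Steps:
n = 81/101 (n = 324*(1/404) = 81/101 ≈ 0.80198)
P(v) = 2*v
R = -21168 (R = -150 - 21018 = -21168)
(-314110 + R)/(-364766 + P(n)) = (-314110 - 21168)/(-364766 + 2*(81/101)) = -335278/(-364766 + 162/101) = -335278/(-36841204/101) = -335278*(-101/36841204) = 16931539/18420602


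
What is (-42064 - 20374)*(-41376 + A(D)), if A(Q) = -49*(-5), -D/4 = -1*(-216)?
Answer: 2568137378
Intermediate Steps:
D = -864 (D = -(-4)*(-216) = -4*216 = -864)
A(Q) = 245
(-42064 - 20374)*(-41376 + A(D)) = (-42064 - 20374)*(-41376 + 245) = -62438*(-41131) = 2568137378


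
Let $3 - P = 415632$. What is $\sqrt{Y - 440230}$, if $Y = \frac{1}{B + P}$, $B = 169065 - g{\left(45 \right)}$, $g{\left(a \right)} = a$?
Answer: $\frac{i \sqrt{2974780798625471}}{82203} \approx 663.5 i$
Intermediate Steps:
$P = -415629$ ($P = 3 - 415632 = -415629$)
$B = 169020$ ($B = 169065 - 45 = 169020$)
$Y = - \frac{1}{246609}$ ($Y = \frac{1}{169020 - 415629} = \frac{1}{-246609} = - \frac{1}{246609} \approx -4.055 \cdot 10^{-6}$)
$\sqrt{Y - 440230} = \sqrt{- \frac{1}{246609} - 440230} = \sqrt{- \frac{108564680071}{246609}} = \frac{i \sqrt{2974780798625471}}{82203}$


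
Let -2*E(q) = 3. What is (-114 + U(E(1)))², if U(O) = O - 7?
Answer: 60025/4 ≈ 15006.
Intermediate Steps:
E(q) = -3/2 (E(q) = -½*3 = -3/2)
U(O) = -7 + O
(-114 + U(E(1)))² = (-114 + (-7 - 3/2))² = (-114 - 17/2)² = (-245/2)² = 60025/4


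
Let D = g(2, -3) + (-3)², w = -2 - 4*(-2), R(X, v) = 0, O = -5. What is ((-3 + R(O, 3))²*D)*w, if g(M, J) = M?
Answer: 594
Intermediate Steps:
w = 6 (w = -2 + 8 = 6)
D = 11 (D = 2 + (-3)² = 2 + 9 = 11)
((-3 + R(O, 3))²*D)*w = ((-3 + 0)²*11)*6 = ((-3)²*11)*6 = (9*11)*6 = 99*6 = 594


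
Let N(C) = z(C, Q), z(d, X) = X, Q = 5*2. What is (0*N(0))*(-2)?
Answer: 0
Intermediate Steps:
Q = 10
N(C) = 10
(0*N(0))*(-2) = (0*10)*(-2) = 0*(-2) = 0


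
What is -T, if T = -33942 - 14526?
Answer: 48468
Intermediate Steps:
T = -48468
-T = -1*(-48468) = 48468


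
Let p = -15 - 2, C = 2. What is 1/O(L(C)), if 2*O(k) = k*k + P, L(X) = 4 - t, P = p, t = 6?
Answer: -2/13 ≈ -0.15385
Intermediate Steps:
p = -17
P = -17
L(X) = -2 (L(X) = 4 - 1*6 = 4 - 6 = -2)
O(k) = -17/2 + k²/2 (O(k) = (k*k - 17)/2 = (k² - 17)/2 = (-17 + k²)/2 = -17/2 + k²/2)
1/O(L(C)) = 1/(-17/2 + (½)*(-2)²) = 1/(-17/2 + (½)*4) = 1/(-17/2 + 2) = 1/(-13/2) = -2/13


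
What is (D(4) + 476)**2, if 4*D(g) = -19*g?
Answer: 208849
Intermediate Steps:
D(g) = -19*g/4 (D(g) = (-19*g)/4 = -19*g/4)
(D(4) + 476)**2 = (-19/4*4 + 476)**2 = (-19 + 476)**2 = 457**2 = 208849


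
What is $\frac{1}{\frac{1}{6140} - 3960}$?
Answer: $- \frac{6140}{24314399} \approx -0.00025253$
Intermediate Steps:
$\frac{1}{\frac{1}{6140} - 3960} = \frac{1}{- \frac{24314399}{6140}} = - \frac{6140}{24314399}$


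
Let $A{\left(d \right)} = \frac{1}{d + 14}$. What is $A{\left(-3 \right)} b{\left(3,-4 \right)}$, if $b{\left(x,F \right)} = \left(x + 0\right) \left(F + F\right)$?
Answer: $- \frac{24}{11} \approx -2.1818$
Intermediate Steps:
$b{\left(x,F \right)} = 2 F x$ ($b{\left(x,F \right)} = x 2 F = 2 F x$)
$A{\left(d \right)} = \frac{1}{14 + d}$
$A{\left(-3 \right)} b{\left(3,-4 \right)} = \frac{2 \left(-4\right) 3}{14 - 3} = \frac{1}{11} \left(-24\right) = - \frac{24}{11}$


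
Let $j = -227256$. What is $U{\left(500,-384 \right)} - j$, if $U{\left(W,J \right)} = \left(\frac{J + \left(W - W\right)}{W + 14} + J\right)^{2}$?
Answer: $\frac{24787285944}{66049} \approx 3.7529 \cdot 10^{5}$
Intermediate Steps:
$U{\left(W,J \right)} = \left(J + \frac{J}{14 + W}\right)^{2}$ ($U{\left(W,J \right)} = \left(\frac{J + 0}{14 + W} + J\right)^{2} = \left(\frac{J}{14 + W} + J\right)^{2} = \left(J + \frac{J}{14 + W}\right)^{2}$)
$U{\left(500,-384 \right)} - j = \frac{\left(-384\right)^{2} \left(15 + 500\right)^{2}}{\left(14 + 500\right)^{2}} - -227256 = \frac{147456 \cdot 515^{2}}{264196} + 227256 = 147456 \cdot \frac{1}{264196} \cdot 265225 + 227256 = \frac{9777254400}{66049} + 227256 = \frac{24787285944}{66049}$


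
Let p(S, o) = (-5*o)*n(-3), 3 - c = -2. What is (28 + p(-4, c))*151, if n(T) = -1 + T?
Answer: 19328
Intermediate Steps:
c = 5 (c = 3 - 1*(-2) = 3 + 2 = 5)
p(S, o) = 20*o (p(S, o) = (-5*o)*(-1 - 3) = -5*o*(-4) = 20*o)
(28 + p(-4, c))*151 = (28 + 20*5)*151 = (28 + 100)*151 = 128*151 = 19328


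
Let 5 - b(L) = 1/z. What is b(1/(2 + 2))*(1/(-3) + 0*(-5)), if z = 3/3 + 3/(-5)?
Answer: -⅚ ≈ -0.83333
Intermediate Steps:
z = ⅖ (z = 3*(⅓) + 3*(-⅕) = 1 - ⅗ = ⅖ ≈ 0.40000)
b(L) = 5/2 (b(L) = 5 - 1/⅖ = 5 - 1*5/2 = 5 - 5/2 = 5/2)
b(1/(2 + 2))*(1/(-3) + 0*(-5)) = 5*(1/(-3) + 0*(-5))/2 = 5*(-⅓ + 0)/2 = (5/2)*(-⅓) = -⅚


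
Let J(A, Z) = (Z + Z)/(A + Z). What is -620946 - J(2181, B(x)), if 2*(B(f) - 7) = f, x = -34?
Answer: -1348073746/2171 ≈ -6.2095e+5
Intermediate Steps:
B(f) = 7 + f/2
J(A, Z) = 2*Z/(A + Z) (J(A, Z) = (2*Z)/(A + Z) = 2*Z/(A + Z))
-620946 - J(2181, B(x)) = -620946 - 2*(7 + (½)*(-34))/(2181 + (7 + (½)*(-34))) = -620946 - 2*(7 - 17)/(2181 + (7 - 17)) = -620946 - 2*(-10)/(2181 - 10) = -620946 - 2*(-10)/2171 = -620946 - 1*(-20/2171) = -620946 + 20/2171 = -1348073746/2171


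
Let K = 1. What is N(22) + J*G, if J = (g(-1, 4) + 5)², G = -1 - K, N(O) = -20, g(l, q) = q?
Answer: -182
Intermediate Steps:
G = -2 (G = -1 - 1*1 = -1 - 1 = -2)
J = 81 (J = (4 + 5)² = 9² = 81)
N(22) + J*G = -20 + 81*(-2) = -20 - 162 = -182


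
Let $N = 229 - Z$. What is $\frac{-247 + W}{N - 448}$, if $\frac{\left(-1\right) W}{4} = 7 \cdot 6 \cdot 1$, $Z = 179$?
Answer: $\frac{415}{398} \approx 1.0427$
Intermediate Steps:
$N = 50$ ($N = 229 - 179 = 50$)
$W = -168$ ($W = - 4 \cdot 7 \cdot 6 \cdot 1 = - 4 \cdot 42 \cdot 1 = \left(-4\right) 42 = -168$)
$\frac{-247 + W}{N - 448} = \frac{-247 - 168}{50 - 448} = - \frac{415}{-398} = \left(-415\right) \left(- \frac{1}{398}\right) = \frac{415}{398}$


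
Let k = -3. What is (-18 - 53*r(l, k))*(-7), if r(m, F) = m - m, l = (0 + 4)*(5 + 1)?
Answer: 126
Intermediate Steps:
l = 24 (l = 4*6 = 24)
r(m, F) = 0
(-18 - 53*r(l, k))*(-7) = (-18 - 53*0)*(-7) = (-18 + 0)*(-7) = -18*(-7) = 126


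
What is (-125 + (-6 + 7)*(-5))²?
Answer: 16900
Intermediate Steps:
(-125 + (-6 + 7)*(-5))² = (-125 + 1*(-5))² = (-125 - 5)² = (-130)² = 16900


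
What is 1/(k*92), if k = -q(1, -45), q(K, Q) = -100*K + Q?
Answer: 1/13340 ≈ 7.4963e-5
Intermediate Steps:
q(K, Q) = Q - 100*K
k = 145 (k = -(-45 - 100*1) = -(-45 - 100) = -1*(-145) = 145)
1/(k*92) = 1/(145*92) = 1/13340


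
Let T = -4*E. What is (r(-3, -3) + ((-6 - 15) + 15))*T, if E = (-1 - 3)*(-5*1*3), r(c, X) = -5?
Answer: 2640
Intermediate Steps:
E = 60 (E = -(-20)*3 = -4*(-15) = 60)
T = -240 (T = -4*60 = -240)
(r(-3, -3) + ((-6 - 15) + 15))*T = (-5 + ((-6 - 15) + 15))*(-240) = (-5 + (-21 + 15))*(-240) = (-5 - 6)*(-240) = -11*(-240) = 2640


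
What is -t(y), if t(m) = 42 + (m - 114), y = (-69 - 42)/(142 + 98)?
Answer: 5797/80 ≈ 72.463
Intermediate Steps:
y = -37/80 (y = -111/240 = -111*1/240 = -37/80 ≈ -0.46250)
t(m) = -72 + m (t(m) = 42 + (-114 + m) = -72 + m)
-t(y) = -(-72 - 37/80) = -1*(-5797/80) = 5797/80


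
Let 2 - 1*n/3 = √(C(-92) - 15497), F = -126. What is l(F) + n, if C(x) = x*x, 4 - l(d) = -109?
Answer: 119 - 3*I*√7033 ≈ 119.0 - 251.59*I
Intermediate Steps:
l(d) = 113 (l(d) = 4 - 1*(-109) = 4 + 109 = 113)
C(x) = x²
n = 6 - 3*I*√7033 (n = 6 - 3*√((-92)² - 15497) = 6 - 3*√(8464 - 15497) = 6 - 3*I*√7033 ≈ 6.0 - 251.59*I)
l(F) + n = 113 + (6 - 3*I*√7033) = 119 - 3*I*√7033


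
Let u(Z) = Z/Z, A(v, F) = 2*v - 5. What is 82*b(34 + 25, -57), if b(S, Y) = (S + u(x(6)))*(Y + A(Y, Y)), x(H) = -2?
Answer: -865920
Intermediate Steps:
A(v, F) = -5 + 2*v
u(Z) = 1
b(S, Y) = (1 + S)*(-5 + 3*Y) (b(S, Y) = (S + 1)*(Y + (-5 + 2*Y)) = (1 + S)*(-5 + 3*Y))
82*b(34 + 25, -57) = 82*(-5 - 5*(34 + 25) + 3*(-57) + 3*(34 + 25)*(-57)) = 82*(-5 - 5*59 - 171 + 3*59*(-57)) = 82*(-5 - 295 - 171 - 10089) = 82*(-10560) = -865920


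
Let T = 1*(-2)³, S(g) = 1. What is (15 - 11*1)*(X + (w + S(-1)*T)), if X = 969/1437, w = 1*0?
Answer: -14036/479 ≈ -29.303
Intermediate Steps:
T = -8 (T = 1*(-8) = -8)
w = 0
X = 323/479 (X = 969*(1/1437) = 323/479 ≈ 0.67432)
(15 - 11*1)*(X + (w + S(-1)*T)) = (15 - 11*1)*(323/479 + (0 + 1*(-8))) = (15 - 11)*(323/479 + (0 - 8)) = 4*(323/479 - 8) = 4*(-3509/479) = -14036/479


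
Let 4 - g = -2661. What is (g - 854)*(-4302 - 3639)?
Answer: -14381151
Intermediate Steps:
g = 2665 (g = 4 - 1*(-2661) = 4 + 2661 = 2665)
(g - 854)*(-4302 - 3639) = (2665 - 854)*(-4302 - 3639) = 1811*(-7941) = -14381151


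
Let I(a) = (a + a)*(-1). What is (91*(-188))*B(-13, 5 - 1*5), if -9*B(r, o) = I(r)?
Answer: 444808/9 ≈ 49423.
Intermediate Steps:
I(a) = -2*a (I(a) = (2*a)*(-1) = -2*a)
B(r, o) = 2*r/9 (B(r, o) = -(-2)*r/9 = 2*r/9)
(91*(-188))*B(-13, 5 - 1*5) = (91*(-188))*((2/9)*(-13)) = -17108*(-26/9) = 444808/9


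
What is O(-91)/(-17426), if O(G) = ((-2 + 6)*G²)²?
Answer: -548599688/8713 ≈ -62963.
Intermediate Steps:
O(G) = 16*G⁴ (O(G) = (4*G²)² = 16*G⁴)
O(-91)/(-17426) = (16*(-91)⁴)/(-17426) = (16*68574961)*(-1/17426) = 1097199376*(-1/17426) = -548599688/8713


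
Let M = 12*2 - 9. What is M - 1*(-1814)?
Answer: 1829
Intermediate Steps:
M = 15 (M = 24 - 9 = 15)
M - 1*(-1814) = 15 - 1*(-1814) = 15 + 1814 = 1829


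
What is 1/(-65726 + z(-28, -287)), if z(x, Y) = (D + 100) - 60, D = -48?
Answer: -1/65734 ≈ -1.5213e-5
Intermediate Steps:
z(x, Y) = -8 (z(x, Y) = (-48 + 100) - 60 = 52 - 60 = -8)
1/(-65726 + z(-28, -287)) = 1/(-65726 - 8) = 1/(-65734) = -1/65734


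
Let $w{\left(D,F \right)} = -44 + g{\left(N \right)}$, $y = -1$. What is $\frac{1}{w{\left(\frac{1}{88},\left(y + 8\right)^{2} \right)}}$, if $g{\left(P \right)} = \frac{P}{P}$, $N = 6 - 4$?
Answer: $- \frac{1}{43} \approx -0.023256$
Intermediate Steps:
$N = 2$
$g{\left(P \right)} = 1$
$w{\left(D,F \right)} = -43$ ($w{\left(D,F \right)} = -44 + 1 = -43$)
$\frac{1}{w{\left(\frac{1}{88},\left(y + 8\right)^{2} \right)}} = \frac{1}{-43} = - \frac{1}{43}$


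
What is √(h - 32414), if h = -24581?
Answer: I*√56995 ≈ 238.74*I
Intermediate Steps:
√(h - 32414) = √(-24581 - 32414) = √(-56995) = I*√56995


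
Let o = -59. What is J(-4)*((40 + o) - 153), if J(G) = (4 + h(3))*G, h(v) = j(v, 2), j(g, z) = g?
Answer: 4816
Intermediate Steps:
h(v) = v
J(G) = 7*G (J(G) = (4 + 3)*G = 7*G)
J(-4)*((40 + o) - 153) = (7*(-4))*((40 - 59) - 153) = -28*(-19 - 153) = -28*(-172) = 4816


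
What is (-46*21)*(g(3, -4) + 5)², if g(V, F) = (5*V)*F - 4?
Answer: -3362646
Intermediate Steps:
g(V, F) = -4 + 5*F*V (g(V, F) = 5*F*V - 4 = -4 + 5*F*V)
(-46*21)*(g(3, -4) + 5)² = (-46*21)*((-4 + 5*(-4)*3) + 5)² = -966*((-4 - 60) + 5)² = -966*(-64 + 5)² = -966*(-59)² = -966*3481 = -3362646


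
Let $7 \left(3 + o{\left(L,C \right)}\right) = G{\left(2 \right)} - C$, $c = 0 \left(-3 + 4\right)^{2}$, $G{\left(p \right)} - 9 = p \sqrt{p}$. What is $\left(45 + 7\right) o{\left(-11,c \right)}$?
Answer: $- \frac{624}{7} + \frac{104 \sqrt{2}}{7} \approx -68.132$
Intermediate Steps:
$G{\left(p \right)} = 9 + p^{\frac{3}{2}}$ ($G{\left(p \right)} = 9 + p \sqrt{p} = 9 + p^{\frac{3}{2}}$)
$c = 0$ ($c = 0 \cdot 1^{2} = 0 \cdot 1 = 0$)
$o{\left(L,C \right)} = - \frac{12}{7} - \frac{C}{7} + \frac{2 \sqrt{2}}{7}$ ($o{\left(L,C \right)} = -3 + \frac{\left(9 + 2^{\frac{3}{2}}\right) - C}{7} = -3 + \frac{\left(9 + 2 \sqrt{2}\right) - C}{7} = -3 + \frac{9 - C + 2 \sqrt{2}}{7} = -3 + \left(\frac{9}{7} - \frac{C}{7} + \frac{2 \sqrt{2}}{7}\right) = - \frac{12}{7} - \frac{C}{7} + \frac{2 \sqrt{2}}{7}$)
$\left(45 + 7\right) o{\left(-11,c \right)} = \left(45 + 7\right) \left(- \frac{12}{7} - 0 + \frac{2 \sqrt{2}}{7}\right) = 52 \left(- \frac{12}{7} + 0 + \frac{2 \sqrt{2}}{7}\right) = 52 \left(- \frac{12}{7} + \frac{2 \sqrt{2}}{7}\right) = - \frac{624}{7} + \frac{104 \sqrt{2}}{7}$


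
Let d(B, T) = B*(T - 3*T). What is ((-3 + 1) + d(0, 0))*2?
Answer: -4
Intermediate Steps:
d(B, T) = -2*B*T (d(B, T) = B*(-2*T) = -2*B*T)
((-3 + 1) + d(0, 0))*2 = ((-3 + 1) - 2*0*0)*2 = (-2 + 0)*2 = -2*2 = -4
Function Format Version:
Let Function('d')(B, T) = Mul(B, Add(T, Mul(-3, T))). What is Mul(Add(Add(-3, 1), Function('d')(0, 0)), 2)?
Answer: -4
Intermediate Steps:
Function('d')(B, T) = Mul(-2, B, T) (Function('d')(B, T) = Mul(B, Mul(-2, T)) = Mul(-2, B, T))
Mul(Add(Add(-3, 1), Function('d')(0, 0)), 2) = Mul(Add(Add(-3, 1), Mul(-2, 0, 0)), 2) = Mul(Add(-2, 0), 2) = Mul(-2, 2) = -4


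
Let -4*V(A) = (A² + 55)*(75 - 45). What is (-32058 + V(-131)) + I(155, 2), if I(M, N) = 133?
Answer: -161045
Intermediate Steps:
V(A) = -825/2 - 15*A²/2 (V(A) = -(A² + 55)*(75 - 45)/4 = -(55 + A²)*30/4 = -(1650 + 30*A²)/4 = -825/2 - 15*A²/2)
(-32058 + V(-131)) + I(155, 2) = (-32058 + (-825/2 - 15/2*(-131)²)) + 133 = (-32058 + (-825/2 - 15/2*17161)) + 133 = (-32058 + (-825/2 - 257415/2)) + 133 = (-32058 - 129120) + 133 = -161178 + 133 = -161045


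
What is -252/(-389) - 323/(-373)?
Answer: 219643/145097 ≈ 1.5138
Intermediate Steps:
-252/(-389) - 323/(-373) = -252*(-1/389) - 323*(-1/373) = 252/389 + 323/373 = 219643/145097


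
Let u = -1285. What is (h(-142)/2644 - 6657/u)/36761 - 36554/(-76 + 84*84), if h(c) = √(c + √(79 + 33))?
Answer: -172668718243/32972043730 + I*√(142 - 4*√7)/97196084 ≈ -5.2368 + 1.1794e-7*I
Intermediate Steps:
h(c) = √(c + 4*√7) (h(c) = √(c + √112) = √(c + 4*√7))
(h(-142)/2644 - 6657/u)/36761 - 36554/(-76 + 84*84) = (√(-142 + 4*√7)/2644 - 6657/(-1285))/36761 - 36554/(-76 + 84*84) = (√(-142 + 4*√7)*(1/2644) - 6657*(-1/1285))*(1/36761) - 36554/(-76 + 7056) = (√(-142 + 4*√7)/2644 + 6657/1285)*(1/36761) - 36554/6980 = (6657/1285 + √(-142 + 4*√7)/2644)*(1/36761) - 36554*1/6980 = (6657/47237885 + √(-142 + 4*√7)/97196084) - 18277/3490 = -172668718243/32972043730 + √(-142 + 4*√7)/97196084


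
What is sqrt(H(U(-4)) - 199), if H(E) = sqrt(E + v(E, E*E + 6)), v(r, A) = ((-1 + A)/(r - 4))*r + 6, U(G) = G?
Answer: sqrt(-796 + 10*sqrt(2))/2 ≈ 13.981*I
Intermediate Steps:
v(r, A) = 6 + r*(-1 + A)/(-4 + r) (v(r, A) = ((-1 + A)/(-4 + r))*r + 6 = r*(-1 + A)/(-4 + r) + 6 = 6 + r*(-1 + A)/(-4 + r))
H(E) = sqrt(E + (-24 + 5*E + E*(6 + E**2))/(-4 + E)) (H(E) = sqrt(E + (-24 + 5*E + (E*E + 6)*E)/(-4 + E)) = sqrt(E + (-24 + 5*E + (E**2 + 6)*E)/(-4 + E)) = sqrt(E + (-24 + 5*E + (6 + E**2)*E)/(-4 + E)) = sqrt(E + (-24 + 5*E + E*(6 + E**2))/(-4 + E)))
sqrt(H(U(-4)) - 199) = sqrt(sqrt((-24 + (-4)**2 + (-4)**3 + 7*(-4))/(-4 - 4)) - 199) = sqrt(sqrt((-24 + 16 - 64 - 28)/(-8)) - 199) = sqrt(sqrt(-1/8*(-100)) - 199) = sqrt(sqrt(25/2) - 199) = sqrt(5*sqrt(2)/2 - 199) = sqrt(-199 + 5*sqrt(2)/2)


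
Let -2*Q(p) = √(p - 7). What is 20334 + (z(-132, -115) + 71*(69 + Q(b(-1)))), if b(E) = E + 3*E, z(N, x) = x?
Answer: 25118 - 71*I*√11/2 ≈ 25118.0 - 117.74*I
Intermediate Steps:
b(E) = 4*E
Q(p) = -√(-7 + p)/2 (Q(p) = -√(p - 7)/2 = -√(-7 + p)/2)
20334 + (z(-132, -115) + 71*(69 + Q(b(-1)))) = 20334 + (-115 + 71*(69 - √(-7 + 4*(-1))/2)) = 20334 + (-115 + 71*(69 - √(-7 - 4)/2)) = 20334 + (-115 + 71*(69 - I*√11/2)) = 20334 + (-115 + (4899 - 71*I*√11/2)) = 20334 + (4784 - 71*I*√11/2) = 25118 - 71*I*√11/2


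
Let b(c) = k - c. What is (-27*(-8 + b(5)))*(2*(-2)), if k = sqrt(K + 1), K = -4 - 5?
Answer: -1404 + 216*I*sqrt(2) ≈ -1404.0 + 305.47*I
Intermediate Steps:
K = -9
k = 2*I*sqrt(2) (k = sqrt(-9 + 1) = sqrt(-8) = 2*I*sqrt(2) ≈ 2.8284*I)
b(c) = -c + 2*I*sqrt(2) (b(c) = 2*I*sqrt(2) - c = -c + 2*I*sqrt(2))
(-27*(-8 + b(5)))*(2*(-2)) = (-27*(-8 + (-1*5 + 2*I*sqrt(2))))*(2*(-2)) = -27*(-8 + (-5 + 2*I*sqrt(2)))*(-4) = -27*(-13 + 2*I*sqrt(2))*(-4) = (351 - 54*I*sqrt(2))*(-4) = -1404 + 216*I*sqrt(2)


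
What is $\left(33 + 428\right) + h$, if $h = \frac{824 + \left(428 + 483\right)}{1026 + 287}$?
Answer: $\frac{607028}{1313} \approx 462.32$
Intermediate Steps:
$h = \frac{1735}{1313}$ ($h = \frac{824 + 911}{1313} = 1735 \cdot \frac{1}{1313} = \frac{1735}{1313} \approx 1.3214$)
$\left(33 + 428\right) + h = \left(33 + 428\right) + \frac{1735}{1313} = 461 + \frac{1735}{1313} = \frac{607028}{1313}$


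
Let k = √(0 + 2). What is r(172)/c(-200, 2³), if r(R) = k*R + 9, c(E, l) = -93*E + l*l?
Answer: 9/18664 + 43*√2/4666 ≈ 0.013515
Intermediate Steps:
c(E, l) = l² - 93*E (c(E, l) = -93*E + l² = l² - 93*E)
k = √2 ≈ 1.4142
r(R) = 9 + R*√2 (r(R) = √2*R + 9 = R*√2 + 9 = 9 + R*√2)
r(172)/c(-200, 2³) = (9 + 172*√2)/((2³)² - 93*(-200)) = (9 + 172*√2)/(8² + 18600) = (9 + 172*√2)/(64 + 18600) = (9 + 172*√2)/18664 = (9 + 172*√2)*(1/18664) = 9/18664 + 43*√2/4666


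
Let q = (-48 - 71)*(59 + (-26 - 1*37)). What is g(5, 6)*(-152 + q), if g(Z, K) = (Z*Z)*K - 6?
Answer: 46656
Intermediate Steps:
g(Z, K) = -6 + K*Z² (g(Z, K) = Z²*K - 6 = K*Z² - 6 = -6 + K*Z²)
q = 476 (q = -119*(59 + (-26 - 37)) = -119*(59 - 63) = -119*(-4) = 476)
g(5, 6)*(-152 + q) = (-6 + 6*5²)*(-152 + 476) = (-6 + 6*25)*324 = (-6 + 150)*324 = 144*324 = 46656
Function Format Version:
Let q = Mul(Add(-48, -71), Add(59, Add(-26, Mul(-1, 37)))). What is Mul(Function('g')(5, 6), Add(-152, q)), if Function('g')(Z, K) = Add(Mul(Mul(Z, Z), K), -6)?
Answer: 46656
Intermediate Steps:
Function('g')(Z, K) = Add(-6, Mul(K, Pow(Z, 2))) (Function('g')(Z, K) = Add(Mul(Pow(Z, 2), K), -6) = Add(Mul(K, Pow(Z, 2)), -6) = Add(-6, Mul(K, Pow(Z, 2))))
q = 476 (q = Mul(-119, Add(59, Add(-26, -37))) = Mul(-119, Add(59, -63)) = Mul(-119, -4) = 476)
Mul(Function('g')(5, 6), Add(-152, q)) = Mul(Add(-6, Mul(6, Pow(5, 2))), Add(-152, 476)) = Mul(Add(-6, Mul(6, 25)), 324) = Mul(Add(-6, 150), 324) = Mul(144, 324) = 46656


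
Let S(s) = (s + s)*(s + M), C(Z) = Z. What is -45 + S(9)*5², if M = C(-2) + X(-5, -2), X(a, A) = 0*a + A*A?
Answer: 4905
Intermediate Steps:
X(a, A) = A² (X(a, A) = 0 + A² = A²)
M = 2 (M = -2 + (-2)² = -2 + 4 = 2)
S(s) = 2*s*(2 + s) (S(s) = (s + s)*(s + 2) = (2*s)*(2 + s) = 2*s*(2 + s))
-45 + S(9)*5² = -45 + (2*9*(2 + 9))*5² = -45 + (2*9*11)*25 = -45 + 198*25 = -45 + 4950 = 4905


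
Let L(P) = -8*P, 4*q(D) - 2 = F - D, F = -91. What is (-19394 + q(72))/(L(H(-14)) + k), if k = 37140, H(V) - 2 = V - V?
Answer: -77737/148496 ≈ -0.52350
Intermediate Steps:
q(D) = -89/4 - D/4 (q(D) = ½ + (-91 - D)/4 = ½ + (-91/4 - D/4) = -89/4 - D/4)
H(V) = 2 (H(V) = 2 + (V - V) = 2 + 0 = 2)
(-19394 + q(72))/(L(H(-14)) + k) = (-19394 + (-89/4 - ¼*72))/(-8*2 + 37140) = (-19394 + (-89/4 - 18))/(-16 + 37140) = (-19394 - 161/4)/37124 = -77737/4*1/37124 = -77737/148496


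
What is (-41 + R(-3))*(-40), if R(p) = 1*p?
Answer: 1760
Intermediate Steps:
R(p) = p
(-41 + R(-3))*(-40) = (-41 - 3)*(-40) = -44*(-40) = 1760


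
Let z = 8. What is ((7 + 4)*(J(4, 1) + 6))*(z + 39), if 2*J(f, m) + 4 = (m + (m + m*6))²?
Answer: 18612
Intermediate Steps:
J(f, m) = -2 + 32*m² (J(f, m) = -2 + (m + (m + m*6))²/2 = -2 + (m + (m + 6*m))²/2 = -2 + (m + 7*m)²/2 = -2 + (8*m)²/2 = -2 + (64*m²)/2 = -2 + 32*m²)
((7 + 4)*(J(4, 1) + 6))*(z + 39) = ((7 + 4)*((-2 + 32*1²) + 6))*(8 + 39) = (11*((-2 + 32*1) + 6))*47 = (11*((-2 + 32) + 6))*47 = (11*(30 + 6))*47 = (11*36)*47 = 396*47 = 18612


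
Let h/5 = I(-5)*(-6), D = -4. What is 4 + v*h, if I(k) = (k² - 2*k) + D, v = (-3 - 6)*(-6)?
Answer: -50216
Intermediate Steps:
v = 54 (v = -9*(-6) = 54)
I(k) = -4 + k² - 2*k (I(k) = (k² - 2*k) - 4 = -4 + k² - 2*k)
h = -930 (h = 5*((-4 + (-5)² - 2*(-5))*(-6)) = 5*((-4 + 25 + 10)*(-6)) = 5*(31*(-6)) = 5*(-186) = -930)
4 + v*h = 4 + 54*(-930) = 4 - 50220 = -50216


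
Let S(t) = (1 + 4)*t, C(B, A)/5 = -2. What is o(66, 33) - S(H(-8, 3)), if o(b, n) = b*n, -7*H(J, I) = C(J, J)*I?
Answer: 15096/7 ≈ 2156.6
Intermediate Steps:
C(B, A) = -10 (C(B, A) = 5*(-2) = -10)
H(J, I) = 10*I/7 (H(J, I) = -(-10)*I/7 = 10*I/7)
S(t) = 5*t
o(66, 33) - S(H(-8, 3)) = 66*33 - 5*(10/7)*3 = 2178 - 5*30/7 = 2178 - 1*150/7 = 2178 - 150/7 = 15096/7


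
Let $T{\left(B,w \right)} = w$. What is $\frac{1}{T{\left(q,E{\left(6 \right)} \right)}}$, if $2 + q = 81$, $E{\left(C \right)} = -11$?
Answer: $- \frac{1}{11} \approx -0.090909$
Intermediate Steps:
$q = 79$ ($q = -2 + 81 = 79$)
$\frac{1}{T{\left(q,E{\left(6 \right)} \right)}} = \frac{1}{-11} = - \frac{1}{11}$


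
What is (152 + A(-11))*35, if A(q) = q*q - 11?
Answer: 9170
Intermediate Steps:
A(q) = -11 + q² (A(q) = q² - 11 = -11 + q²)
(152 + A(-11))*35 = (152 + (-11 + (-11)²))*35 = (152 + (-11 + 121))*35 = (152 + 110)*35 = 262*35 = 9170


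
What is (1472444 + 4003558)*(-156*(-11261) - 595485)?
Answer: 6358903278462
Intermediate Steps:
(1472444 + 4003558)*(-156*(-11261) - 595485) = 5476002*(1756716 - 595485) = 5476002*1161231 = 6358903278462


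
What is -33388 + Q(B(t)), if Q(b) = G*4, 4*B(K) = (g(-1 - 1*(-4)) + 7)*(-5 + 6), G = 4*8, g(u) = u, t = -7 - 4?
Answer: -33260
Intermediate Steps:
t = -11
G = 32
B(K) = 5/2 (B(K) = (((-1 - 1*(-4)) + 7)*(-5 + 6))/4 = (((-1 + 4) + 7)*1)/4 = ((3 + 7)*1)/4 = (10*1)/4 = (¼)*10 = 5/2)
Q(b) = 128 (Q(b) = 32*4 = 128)
-33388 + Q(B(t)) = -33388 + 128 = -33260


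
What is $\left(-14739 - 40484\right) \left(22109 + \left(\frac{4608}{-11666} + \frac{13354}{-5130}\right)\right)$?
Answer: $- \frac{961293362802668}{787455} \approx -1.2208 \cdot 10^{9}$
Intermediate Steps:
$\left(-14739 - 40484\right) \left(22109 + \left(\frac{4608}{-11666} + \frac{13354}{-5130}\right)\right) = - 55223 \left(22109 + \left(4608 \left(- \frac{1}{11666}\right) + 13354 \left(- \frac{1}{5130}\right)\right)\right) = - 55223 \left(22109 - \frac{2360879}{787455}\right) = \left(-55223\right) \frac{17407481716}{787455} = - \frac{961293362802668}{787455}$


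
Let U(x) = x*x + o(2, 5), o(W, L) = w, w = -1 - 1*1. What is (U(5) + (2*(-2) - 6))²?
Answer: 169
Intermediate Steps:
w = -2 (w = -1 - 1 = -2)
o(W, L) = -2
U(x) = -2 + x² (U(x) = x*x - 2 = x² - 2 = -2 + x²)
(U(5) + (2*(-2) - 6))² = ((-2 + 5²) + (2*(-2) - 6))² = ((-2 + 25) + (-4 - 6))² = (23 - 10)² = 13² = 169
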